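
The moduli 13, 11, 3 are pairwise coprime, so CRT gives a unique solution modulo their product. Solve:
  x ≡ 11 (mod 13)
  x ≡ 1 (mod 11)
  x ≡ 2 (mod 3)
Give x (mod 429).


Moduli 13, 11, 3 are pairwise coprime; by CRT there is a unique solution modulo M = 13 · 11 · 3 = 429.
Solve pairwise, accumulating the modulus:
  Start with x ≡ 11 (mod 13).
  Combine with x ≡ 1 (mod 11): since gcd(13, 11) = 1, we get a unique residue mod 143.
    Write x = 11 + 13·t and substitute into x ≡ 1 (mod 11): 13·t ≡ 1 − 11 = -10 (mod 11).
    Reduce coefficients mod 11: 2·t ≡ 1 (mod 11).
    The inverse of 2 mod 11 is 6 (since 2·6 = 12 = 1·11 + 1), so t ≡ 6·1 = 6 ≡ 6 (mod 11).
    Then x = 11 + 13·6 = 89, valid modulo lcm(13, 11) = 143: x ≡ 89 (mod 143).
  Combine with x ≡ 2 (mod 3): since gcd(143, 3) = 1, we get a unique residue mod 429.
    Write x = 89 + 143·t and substitute into x ≡ 2 (mod 3): 143·t ≡ 2 − 89 = -87 (mod 3).
    Reduce coefficients mod 3: 2·t ≡ 0 (mod 3).
    The inverse of 2 mod 3 is 2 (since 2·2 = 4 = 1·3 + 1), so t ≡ 2·0 = 0 ≡ 0 (mod 3).
    Then x = 89 + 143·0 = 89, valid modulo lcm(143, 3) = 429: x ≡ 89 (mod 429).
Verify: 89 mod 13 = 11 ✓, 89 mod 11 = 1 ✓, 89 mod 3 = 2 ✓.

x ≡ 89 (mod 429).


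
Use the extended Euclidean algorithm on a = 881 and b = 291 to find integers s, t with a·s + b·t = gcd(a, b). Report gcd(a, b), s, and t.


Euclidean algorithm on (881, 291) — divide until remainder is 0:
  881 = 3 · 291 + 8
  291 = 36 · 8 + 3
  8 = 2 · 3 + 2
  3 = 1 · 2 + 1
  2 = 2 · 1 + 0
gcd(881, 291) = 1.
Track Bezout coefficients alongside the remainders: start with r₀ = 881 = a·1 + b·0 (s = 1, t = 0) and r₁ = 291 = a·0 + b·1 (s = 0, t = 1); each new remainder r_{k+1} = r_{k-1} − q_k·r_k inherits s_{k+1} = s_{k-1} − q_k·s_k, t_{k+1} = t_{k-1} − q_k·t_k, so r_k = a·s_k + b·t_k at every step:
  q = 3: r = 8, s = 1 − 3·0 = 1, t = 0 − 3·1 = -3  (check: 881·1 + 291·(-3) = 8)
  q = 36: r = 3, s = 0 − 36·1 = -36, t = 1 − 36·(-3) = 109  (check: 881·(-36) + 291·109 = 3)
  q = 2: r = 2, s = 1 − 2·(-36) = 73, t = -3 − 2·109 = -221  (check: 881·73 + 291·(-221) = 2)
  q = 1: r = 1, s = -36 − 1·73 = -109, t = 109 − 1·(-221) = 330  (check: 881·(-109) + 291·330 = 1)
The row with r = 1 (the gcd) gives the Bezout coefficients s = -109, t = 330.
Result: 881 · (-109) + 291 · (330) = 1.

gcd(881, 291) = 1; s = -109, t = 330 (check: 881·(-109) + 291·330 = 1).


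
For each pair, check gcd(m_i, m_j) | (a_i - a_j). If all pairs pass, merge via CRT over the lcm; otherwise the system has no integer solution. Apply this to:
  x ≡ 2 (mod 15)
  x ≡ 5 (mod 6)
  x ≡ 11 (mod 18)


Moduli 15, 6, 18 are not pairwise coprime, so CRT works modulo lcm(m_i) when all pairwise compatibility conditions hold.
Pairwise compatibility: gcd(m_i, m_j) must divide a_i - a_j for every pair.
Merge one congruence at a time:
  Start: x ≡ 2 (mod 15).
  Combine with x ≡ 5 (mod 6): gcd(15, 6) = 3; 5 - 2 = 3, which IS divisible by 3, so compatible.
    Write x = 2 + 15·t and substitute into x ≡ 5 (mod 6): 15·t ≡ 5 − 2 = 3 (mod 6).
    Divide the congruence (and modulus) by g = 3: 5·t ≡ 1 (mod 2).
    Reduce coefficients mod 2: 1·t ≡ 1 (mod 2).
    So t ≡ 1 (mod 2).
    Then x = 2 + 15·1 = 17, valid modulo lcm(15, 6) = 30: x ≡ 17 (mod 30).
  Combine with x ≡ 11 (mod 18): gcd(30, 18) = 6; 11 - 17 = -6, which IS divisible by 6, so compatible.
    Write x = 17 + 30·t and substitute into x ≡ 11 (mod 18): 30·t ≡ 11 − 17 = -6 (mod 18).
    Divide the congruence (and modulus) by g = 6: 5·t ≡ -1 (mod 3).
    Reduce coefficients mod 3: 2·t ≡ 2 (mod 3).
    The inverse of 2 mod 3 is 2 (since 2·2 = 4 = 1·3 + 1), so t ≡ 2·2 = 4 ≡ 1 (mod 3).
    Then x = 17 + 30·1 = 47, valid modulo lcm(30, 18) = 90: x ≡ 47 (mod 90).
Verify: 47 mod 15 = 2, 47 mod 6 = 5, 47 mod 18 = 11.

x ≡ 47 (mod 90).


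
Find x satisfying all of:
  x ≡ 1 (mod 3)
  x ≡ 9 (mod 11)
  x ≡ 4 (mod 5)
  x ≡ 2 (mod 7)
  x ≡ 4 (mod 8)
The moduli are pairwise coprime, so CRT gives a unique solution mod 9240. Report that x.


Product of moduli M = 3 · 11 · 5 · 7 · 8 = 9240.
Merge one congruence at a time:
  Start: x ≡ 1 (mod 3).
  Combine with x ≡ 9 (mod 11); new modulus lcm = 33.
    Write x = 1 + 3·t and substitute into x ≡ 9 (mod 11): 3·t ≡ 9 − 1 = 8 (mod 11).
    The inverse of 3 mod 11 is 4 (since 3·4 = 12 = 1·11 + 1), so t ≡ 4·8 = 32 ≡ 10 (mod 11).
    Then x = 1 + 3·10 = 31, valid modulo lcm(3, 11) = 33: x ≡ 31 (mod 33).
  Combine with x ≡ 4 (mod 5); new modulus lcm = 165.
    Write x = 31 + 33·t and substitute into x ≡ 4 (mod 5): 33·t ≡ 4 − 31 = -27 (mod 5).
    Reduce coefficients mod 5: 3·t ≡ 3 (mod 5).
    The inverse of 3 mod 5 is 2 (since 3·2 = 6 = 1·5 + 1), so t ≡ 2·3 = 6 ≡ 1 (mod 5).
    Then x = 31 + 33·1 = 64, valid modulo lcm(33, 5) = 165: x ≡ 64 (mod 165).
  Combine with x ≡ 2 (mod 7); new modulus lcm = 1155.
    Write x = 64 + 165·t and substitute into x ≡ 2 (mod 7): 165·t ≡ 2 − 64 = -62 (mod 7).
    Reduce coefficients mod 7: 4·t ≡ 1 (mod 7).
    The inverse of 4 mod 7 is 2 (since 4·2 = 8 = 1·7 + 1), so t ≡ 2·1 = 2 ≡ 2 (mod 7).
    Then x = 64 + 165·2 = 394, valid modulo lcm(165, 7) = 1155: x ≡ 394 (mod 1155).
  Combine with x ≡ 4 (mod 8); new modulus lcm = 9240.
    Write x = 394 + 1155·t and substitute into x ≡ 4 (mod 8): 1155·t ≡ 4 − 394 = -390 (mod 8).
    Reduce coefficients mod 8: 3·t ≡ 2 (mod 8).
    The inverse of 3 mod 8 is 3 (since 3·3 = 9 = 1·8 + 1), so t ≡ 3·2 = 6 ≡ 6 (mod 8).
    Then x = 394 + 1155·6 = 7324, valid modulo lcm(1155, 8) = 9240: x ≡ 7324 (mod 9240).
Verify against each original: 7324 mod 3 = 1, 7324 mod 11 = 9, 7324 mod 5 = 4, 7324 mod 7 = 2, 7324 mod 8 = 4.

x ≡ 7324 (mod 9240).


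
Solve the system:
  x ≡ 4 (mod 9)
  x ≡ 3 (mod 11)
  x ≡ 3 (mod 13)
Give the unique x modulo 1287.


Moduli 9, 11, 13 are pairwise coprime; by CRT there is a unique solution modulo M = 9 · 11 · 13 = 1287.
Solve pairwise, accumulating the modulus:
  Start with x ≡ 4 (mod 9).
  Combine with x ≡ 3 (mod 11): since gcd(9, 11) = 1, we get a unique residue mod 99.
    Write x = 4 + 9·t and substitute into x ≡ 3 (mod 11): 9·t ≡ 3 − 4 = -1 (mod 11).
    Reduce coefficients mod 11: 9·t ≡ 10 (mod 11).
    The inverse of 9 mod 11 is 5 (since 9·5 = 45 = 4·11 + 1), so t ≡ 5·10 = 50 ≡ 6 (mod 11).
    Then x = 4 + 9·6 = 58, valid modulo lcm(9, 11) = 99: x ≡ 58 (mod 99).
  Combine with x ≡ 3 (mod 13): since gcd(99, 13) = 1, we get a unique residue mod 1287.
    Write x = 58 + 99·t and substitute into x ≡ 3 (mod 13): 99·t ≡ 3 − 58 = -55 (mod 13).
    Reduce coefficients mod 13: 8·t ≡ 10 (mod 13).
    The inverse of 8 mod 13 is 5 (since 8·5 = 40 = 3·13 + 1), so t ≡ 5·10 = 50 ≡ 11 (mod 13).
    Then x = 58 + 99·11 = 1147, valid modulo lcm(99, 13) = 1287: x ≡ 1147 (mod 1287).
Verify: 1147 mod 9 = 4 ✓, 1147 mod 11 = 3 ✓, 1147 mod 13 = 3 ✓.

x ≡ 1147 (mod 1287).


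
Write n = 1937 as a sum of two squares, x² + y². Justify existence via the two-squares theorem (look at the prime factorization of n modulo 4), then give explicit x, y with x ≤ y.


Step 1: Factor n = 1937 = 13 · 149.
Step 2: Check the mod-4 condition on each prime factor: 13 ≡ 1 (mod 4), exponent 1; 149 ≡ 1 (mod 4), exponent 1.
All primes ≡ 3 (mod 4) appear to even exponent (or don't appear), so by the two-squares theorem n IS expressible as a sum of two squares.
Step 3: Build a representation. Here n = 13 · 149 is a product of primes ≡ 1 (mod 4). Each prime p ≡ 1 (mod 4) is itself a sum of two squares; find a² by testing p − a² for a perfect square:
  13: 13 − 1² = 12, 13 − 2² = 9 = 3² ⇒ 13 = 2² + 3².
  149: 149 − 1² = 148, 149 − 2² = 145, 149 − 3² = 140, 149 − 4² = 133, 149 − 5² = 124, 149 − 6² = 113, 149 − 7² = 100 = 10² ⇒ 149 = 7² + 10².
  Combine using the Brahmagupta–Fibonacci identity (a² + b²)(c² + d²) = (ac − bd)² + (ad + bc)² = (ac + bd)² + (ad − bc)²:
  13 · 149 = 1937: from (2² + 3²)(7² + 10²), take (2·7 − 3·10, 2·10 + 3·7) = (14 − 30, 20 + 21) = (-16, 41); dropping signs (only squares matter) gives (16, 41); check 16² + 41² = 256 + 1681 = 1937 ✓.
Step 4: Order so x ≤ y and verify: 16² + 41² = 256 + 1681 = 1937 = n. ✓

n = 1937 = 16² + 41² (one valid representation with x ≤ y).


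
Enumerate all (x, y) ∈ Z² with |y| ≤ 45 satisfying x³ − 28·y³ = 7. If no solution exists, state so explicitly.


The equation is x³ - 28y³ = 7. For fixed y, x³ = 28·y³ + 7, so a solution requires the RHS to be a perfect cube.
Strategy: iterate y from -45 to 45, compute RHS = 28·y³ + 7, and check whether it is a (positive or negative) perfect cube.
Check small values of y:
  y = 0: RHS = 7 is not a perfect cube.
  y = 1: RHS = 35 is not a perfect cube.
  y = -1: RHS = -21 is not a perfect cube.
  y = 2: RHS = 231 is not a perfect cube.
  y = -2: RHS = -217 is not a perfect cube.
  y = 3: RHS = 763 is not a perfect cube.
  y = -3: RHS = -749 is not a perfect cube.
Continuing the search up to |y| = 45 finds no solutions either.
No (x, y) in the scanned range satisfies the equation.

No integer solutions with |y| ≤ 45.


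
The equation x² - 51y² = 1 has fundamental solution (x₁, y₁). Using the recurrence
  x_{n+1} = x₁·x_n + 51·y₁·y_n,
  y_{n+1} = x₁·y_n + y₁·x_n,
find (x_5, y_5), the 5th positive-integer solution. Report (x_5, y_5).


Step 1: Find the fundamental solution (x₁, y₁) of x² - 51y² = 1.
  Expand √51 as a continued fraction. a₀ = ⌊√51⌋ = 7; iterate m_{k+1} = d_k·a_k − m_k, d_{k+1} = (51 − m_{k+1}²)/d_k, a_{k+1} = ⌊(a₀ + m_{k+1})/d_{k+1}⌋ (starting m₀ = 0, d₀ = 1), with convergents p_k = a_k·p_{k-1} + p_{k-2}, q_k = a_k·q_{k-1} + q_{k-2} (p₋₁ = 1, q₋₁ = 0):
  k = 0: a₀ = 7; p₀/q₀ = 7/1; p₀² − 51·q₀² = 49 − 51 = -2.
  k = 1: m = 7, d = 2, a = ⌊(7 + 7)/2⌋ = 7; p/q = (7·7 + 1)/(7·1 + 0) = 50/7; p² − 51·q² = 2500 − 2499 = 1.
  The first convergent with p² − 51·q² = 1 gives the fundamental solution (x₁, y₁) = (50, 7).
Step 2: Apply the recurrence (x_{n+1}, y_{n+1}) = (x₁x_n + 51y₁y_n, x₁y_n + y₁x_n) repeatedly.
  From (x_1, y_1) = (50, 7): x_2 = 50·50 + 51·7·7 = 4999; y_2 = 50·7 + 7·50 = 700.
  From (x_2, y_2) = (4999, 700): x_3 = 50·4999 + 51·7·700 = 499850; y_3 = 50·700 + 7·4999 = 69993.
  From (x_3, y_3) = (499850, 69993): x_4 = 50·499850 + 51·7·69993 = 49980001; y_4 = 50·69993 + 7·499850 = 6998600.
  From (x_4, y_4) = (49980001, 6998600): x_5 = 50·49980001 + 51·7·6998600 = 4997500250; y_5 = 50·6998600 + 7·49980001 = 699790007.
Step 3: Verify x_5² - 51·y_5² = 24975008748750062500 - 24975008748750062499 = 1 (should be 1). ✓

(x_1, y_1) = (50, 7); (x_5, y_5) = (4997500250, 699790007).


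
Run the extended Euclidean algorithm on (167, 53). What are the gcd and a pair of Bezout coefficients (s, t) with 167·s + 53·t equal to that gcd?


Euclidean algorithm on (167, 53) — divide until remainder is 0:
  167 = 3 · 53 + 8
  53 = 6 · 8 + 5
  8 = 1 · 5 + 3
  5 = 1 · 3 + 2
  3 = 1 · 2 + 1
  2 = 2 · 1 + 0
gcd(167, 53) = 1.
Track Bezout coefficients alongside the remainders: start with r₀ = 167 = a·1 + b·0 (s = 1, t = 0) and r₁ = 53 = a·0 + b·1 (s = 0, t = 1); each new remainder r_{k+1} = r_{k-1} − q_k·r_k inherits s_{k+1} = s_{k-1} − q_k·s_k, t_{k+1} = t_{k-1} − q_k·t_k, so r_k = a·s_k + b·t_k at every step:
  q = 3: r = 8, s = 1 − 3·0 = 1, t = 0 − 3·1 = -3  (check: 167·1 + 53·(-3) = 8)
  q = 6: r = 5, s = 0 − 6·1 = -6, t = 1 − 6·(-3) = 19  (check: 167·(-6) + 53·19 = 5)
  q = 1: r = 3, s = 1 − 1·(-6) = 7, t = -3 − 1·19 = -22  (check: 167·7 + 53·(-22) = 3)
  q = 1: r = 2, s = -6 − 1·7 = -13, t = 19 − 1·(-22) = 41  (check: 167·(-13) + 53·41 = 2)
  q = 1: r = 1, s = 7 − 1·(-13) = 20, t = -22 − 1·41 = -63  (check: 167·20 + 53·(-63) = 1)
The row with r = 1 (the gcd) gives the Bezout coefficients s = 20, t = -63.
Result: 167 · (20) + 53 · (-63) = 1.

gcd(167, 53) = 1; s = 20, t = -63 (check: 167·20 + 53·(-63) = 1).


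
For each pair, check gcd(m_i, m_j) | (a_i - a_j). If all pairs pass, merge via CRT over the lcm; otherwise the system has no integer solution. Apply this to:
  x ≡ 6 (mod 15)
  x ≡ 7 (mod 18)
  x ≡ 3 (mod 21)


Moduli 15, 18, 21 are not pairwise coprime, so CRT works modulo lcm(m_i) when all pairwise compatibility conditions hold.
Pairwise compatibility: gcd(m_i, m_j) must divide a_i - a_j for every pair.
Merge one congruence at a time:
  Start: x ≡ 6 (mod 15).
  Combine with x ≡ 7 (mod 18): gcd(15, 18) = 3, and 7 - 6 = 1 is NOT divisible by 3.
    ⇒ system is inconsistent (no integer solution).

No solution (the system is inconsistent).


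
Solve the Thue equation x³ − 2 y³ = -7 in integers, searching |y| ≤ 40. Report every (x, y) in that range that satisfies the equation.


The equation is x³ - 2y³ = -7. For fixed y, x³ = 2·y³ − 7, so a solution requires the RHS to be a perfect cube.
Strategy: iterate y from -40 to 40, compute RHS = 2·y³ − 7, and check whether it is a (positive or negative) perfect cube.
Check small values of y:
  y = 0: RHS = -7 is not a perfect cube.
  y = 1: RHS = -5 is not a perfect cube.
  y = -1: RHS = -9 is not a perfect cube.
  y = 2: RHS = 9 is not a perfect cube.
  y = -2: RHS = -23 is not a perfect cube.
  y = 3: RHS = 47 is not a perfect cube.
  y = -3: RHS = -61 is not a perfect cube.
Continuing the search up to |y| = 40 finds no solutions either.
No (x, y) in the scanned range satisfies the equation.

No integer solutions with |y| ≤ 40.


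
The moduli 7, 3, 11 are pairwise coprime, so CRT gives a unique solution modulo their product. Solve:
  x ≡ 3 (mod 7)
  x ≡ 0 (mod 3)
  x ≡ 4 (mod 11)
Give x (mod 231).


Moduli 7, 3, 11 are pairwise coprime; by CRT there is a unique solution modulo M = 7 · 3 · 11 = 231.
Solve pairwise, accumulating the modulus:
  Start with x ≡ 3 (mod 7).
  Combine with x ≡ 0 (mod 3): since gcd(7, 3) = 1, we get a unique residue mod 21.
    Write x = 3 + 7·t and substitute into x ≡ 0 (mod 3): 7·t ≡ 0 − 3 = -3 (mod 3).
    Reduce coefficients mod 3: 1·t ≡ 0 (mod 3).
    So t ≡ 0 (mod 3).
    Then x = 3 + 7·0 = 3, valid modulo lcm(7, 3) = 21: x ≡ 3 (mod 21).
  Combine with x ≡ 4 (mod 11): since gcd(21, 11) = 1, we get a unique residue mod 231.
    Write x = 3 + 21·t and substitute into x ≡ 4 (mod 11): 21·t ≡ 4 − 3 = 1 (mod 11).
    Reduce coefficients mod 11: 10·t ≡ 1 (mod 11).
    The inverse of 10 mod 11 is 10 (since 10·10 = 100 = 9·11 + 1), so t ≡ 10·1 = 10 ≡ 10 (mod 11).
    Then x = 3 + 21·10 = 213, valid modulo lcm(21, 11) = 231: x ≡ 213 (mod 231).
Verify: 213 mod 7 = 3 ✓, 213 mod 3 = 0 ✓, 213 mod 11 = 4 ✓.

x ≡ 213 (mod 231).


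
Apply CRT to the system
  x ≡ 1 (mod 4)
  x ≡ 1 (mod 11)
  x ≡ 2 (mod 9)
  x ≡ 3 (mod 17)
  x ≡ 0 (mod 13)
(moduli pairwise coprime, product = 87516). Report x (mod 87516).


Product of moduli M = 4 · 11 · 9 · 17 · 13 = 87516.
Merge one congruence at a time:
  Start: x ≡ 1 (mod 4).
  Combine with x ≡ 1 (mod 11); new modulus lcm = 44.
    Write x = 1 + 4·t and substitute into x ≡ 1 (mod 11): 4·t ≡ 1 − 1 = 0 (mod 11).
    The inverse of 4 mod 11 is 3 (since 4·3 = 12 = 1·11 + 1), so t ≡ 3·0 = 0 ≡ 0 (mod 11).
    Then x = 1 + 4·0 = 1, valid modulo lcm(4, 11) = 44: x ≡ 1 (mod 44).
  Combine with x ≡ 2 (mod 9); new modulus lcm = 396.
    Write x = 1 + 44·t and substitute into x ≡ 2 (mod 9): 44·t ≡ 2 − 1 = 1 (mod 9).
    Reduce coefficients mod 9: 8·t ≡ 1 (mod 9).
    The inverse of 8 mod 9 is 8 (since 8·8 = 64 = 7·9 + 1), so t ≡ 8·1 = 8 ≡ 8 (mod 9).
    Then x = 1 + 44·8 = 353, valid modulo lcm(44, 9) = 396: x ≡ 353 (mod 396).
  Combine with x ≡ 3 (mod 17); new modulus lcm = 6732.
    Write x = 353 + 396·t and substitute into x ≡ 3 (mod 17): 396·t ≡ 3 − 353 = -350 (mod 17).
    Reduce coefficients mod 17: 5·t ≡ 7 (mod 17).
    The inverse of 5 mod 17 is 7 (since 5·7 = 35 = 2·17 + 1), so t ≡ 7·7 = 49 ≡ 15 (mod 17).
    Then x = 353 + 396·15 = 6293, valid modulo lcm(396, 17) = 6732: x ≡ 6293 (mod 6732).
  Combine with x ≡ 0 (mod 13); new modulus lcm = 87516.
    Write x = 6293 + 6732·t and substitute into x ≡ 0 (mod 13): 6732·t ≡ 0 − 6293 = -6293 (mod 13).
    Reduce coefficients mod 13: 11·t ≡ 12 (mod 13).
    The inverse of 11 mod 13 is 6 (since 11·6 = 66 = 5·13 + 1), so t ≡ 6·12 = 72 ≡ 7 (mod 13).
    Then x = 6293 + 6732·7 = 53417, valid modulo lcm(6732, 13) = 87516: x ≡ 53417 (mod 87516).
Verify against each original: 53417 mod 4 = 1, 53417 mod 11 = 1, 53417 mod 9 = 2, 53417 mod 17 = 3, 53417 mod 13 = 0.

x ≡ 53417 (mod 87516).


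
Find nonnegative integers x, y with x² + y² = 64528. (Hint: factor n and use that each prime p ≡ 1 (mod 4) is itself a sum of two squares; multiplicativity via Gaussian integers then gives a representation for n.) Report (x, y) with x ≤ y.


Step 1: Factor n = 64528 = 2^4 · 37 · 109.
Step 2: Check the mod-4 condition on each prime factor: 2 = 2 (special); 37 ≡ 1 (mod 4), exponent 1; 109 ≡ 1 (mod 4), exponent 1.
All primes ≡ 3 (mod 4) appear to even exponent (or don't appear), so by the two-squares theorem n IS expressible as a sum of two squares.
Step 3: Build a representation. Group n = k² · m with k = 4 and m = 37 · 109 = 4033 (a product of primes ≡ 1 (mod 4)); a representation of m scales to one of n via (k·x)² + (k·y)² = k²(x² + y²). Each prime p ≡ 1 (mod 4) is itself a sum of two squares; find a² by testing p − a² for a perfect square:
  37: 37 − 1² = 36 = 6² ⇒ 37 = 1² + 6².
  109: 109 − 1² = 108, 109 − 2² = 105, 109 − 3² = 100 = 10² ⇒ 109 = 3² + 10².
  Combine using the Brahmagupta–Fibonacci identity (a² + b²)(c² + d²) = (ac − bd)² + (ad + bc)² = (ac + bd)² + (ad − bc)²:
  37 · 109 = 4033: from (1² + 6²)(3² + 10²), take (1·3 − 6·10, 1·10 + 6·3) = (3 − 60, 10 + 18) = (-57, 28); dropping signs (only squares matter) gives (57, 28); check 57² + 28² = 3249 + 784 = 4033 ✓.
  Scale by k = 4: (4·57, 4·28) = (228, 112).
Step 4: Order so x ≤ y and verify: 112² + 228² = 12544 + 51984 = 64528 = n. ✓

n = 64528 = 112² + 228² (one valid representation with x ≤ y).


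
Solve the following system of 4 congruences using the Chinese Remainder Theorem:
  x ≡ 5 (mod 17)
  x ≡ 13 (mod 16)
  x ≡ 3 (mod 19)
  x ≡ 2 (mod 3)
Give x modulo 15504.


Product of moduli M = 17 · 16 · 19 · 3 = 15504.
Merge one congruence at a time:
  Start: x ≡ 5 (mod 17).
  Combine with x ≡ 13 (mod 16); new modulus lcm = 272.
    Write x = 5 + 17·t and substitute into x ≡ 13 (mod 16): 17·t ≡ 13 − 5 = 8 (mod 16).
    Reduce coefficients mod 16: 1·t ≡ 8 (mod 16).
    So t ≡ 8 (mod 16).
    Then x = 5 + 17·8 = 141, valid modulo lcm(17, 16) = 272: x ≡ 141 (mod 272).
  Combine with x ≡ 3 (mod 19); new modulus lcm = 5168.
    Write x = 141 + 272·t and substitute into x ≡ 3 (mod 19): 272·t ≡ 3 − 141 = -138 (mod 19).
    Reduce coefficients mod 19: 6·t ≡ 14 (mod 19).
    The inverse of 6 mod 19 is 16 (since 6·16 = 96 = 5·19 + 1), so t ≡ 16·14 = 224 ≡ 15 (mod 19).
    Then x = 141 + 272·15 = 4221, valid modulo lcm(272, 19) = 5168: x ≡ 4221 (mod 5168).
  Combine with x ≡ 2 (mod 3); new modulus lcm = 15504.
    Write x = 4221 + 5168·t and substitute into x ≡ 2 (mod 3): 5168·t ≡ 2 − 4221 = -4219 (mod 3).
    Reduce coefficients mod 3: 2·t ≡ 2 (mod 3).
    The inverse of 2 mod 3 is 2 (since 2·2 = 4 = 1·3 + 1), so t ≡ 2·2 = 4 ≡ 1 (mod 3).
    Then x = 4221 + 5168·1 = 9389, valid modulo lcm(5168, 3) = 15504: x ≡ 9389 (mod 15504).
Verify against each original: 9389 mod 17 = 5, 9389 mod 16 = 13, 9389 mod 19 = 3, 9389 mod 3 = 2.

x ≡ 9389 (mod 15504).


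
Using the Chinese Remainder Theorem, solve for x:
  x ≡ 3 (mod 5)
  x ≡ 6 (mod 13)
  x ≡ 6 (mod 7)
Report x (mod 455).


Moduli 5, 13, 7 are pairwise coprime; by CRT there is a unique solution modulo M = 5 · 13 · 7 = 455.
Solve pairwise, accumulating the modulus:
  Start with x ≡ 3 (mod 5).
  Combine with x ≡ 6 (mod 13): since gcd(5, 13) = 1, we get a unique residue mod 65.
    Write x = 3 + 5·t and substitute into x ≡ 6 (mod 13): 5·t ≡ 6 − 3 = 3 (mod 13).
    The inverse of 5 mod 13 is 8 (since 5·8 = 40 = 3·13 + 1), so t ≡ 8·3 = 24 ≡ 11 (mod 13).
    Then x = 3 + 5·11 = 58, valid modulo lcm(5, 13) = 65: x ≡ 58 (mod 65).
  Combine with x ≡ 6 (mod 7): since gcd(65, 7) = 1, we get a unique residue mod 455.
    Write x = 58 + 65·t and substitute into x ≡ 6 (mod 7): 65·t ≡ 6 − 58 = -52 (mod 7).
    Reduce coefficients mod 7: 2·t ≡ 4 (mod 7).
    The inverse of 2 mod 7 is 4 (since 2·4 = 8 = 1·7 + 1), so t ≡ 4·4 = 16 ≡ 2 (mod 7).
    Then x = 58 + 65·2 = 188, valid modulo lcm(65, 7) = 455: x ≡ 188 (mod 455).
Verify: 188 mod 5 = 3 ✓, 188 mod 13 = 6 ✓, 188 mod 7 = 6 ✓.

x ≡ 188 (mod 455).


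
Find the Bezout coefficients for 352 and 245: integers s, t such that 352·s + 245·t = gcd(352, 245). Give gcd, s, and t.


Euclidean algorithm on (352, 245) — divide until remainder is 0:
  352 = 1 · 245 + 107
  245 = 2 · 107 + 31
  107 = 3 · 31 + 14
  31 = 2 · 14 + 3
  14 = 4 · 3 + 2
  3 = 1 · 2 + 1
  2 = 2 · 1 + 0
gcd(352, 245) = 1.
Track Bezout coefficients alongside the remainders: start with r₀ = 352 = a·1 + b·0 (s = 1, t = 0) and r₁ = 245 = a·0 + b·1 (s = 0, t = 1); each new remainder r_{k+1} = r_{k-1} − q_k·r_k inherits s_{k+1} = s_{k-1} − q_k·s_k, t_{k+1} = t_{k-1} − q_k·t_k, so r_k = a·s_k + b·t_k at every step:
  q = 1: r = 107, s = 1 − 1·0 = 1, t = 0 − 1·1 = -1  (check: 352·1 + 245·(-1) = 107)
  q = 2: r = 31, s = 0 − 2·1 = -2, t = 1 − 2·(-1) = 3  (check: 352·(-2) + 245·3 = 31)
  q = 3: r = 14, s = 1 − 3·(-2) = 7, t = -1 − 3·3 = -10  (check: 352·7 + 245·(-10) = 14)
  q = 2: r = 3, s = -2 − 2·7 = -16, t = 3 − 2·(-10) = 23  (check: 352·(-16) + 245·23 = 3)
  q = 4: r = 2, s = 7 − 4·(-16) = 71, t = -10 − 4·23 = -102  (check: 352·71 + 245·(-102) = 2)
  q = 1: r = 1, s = -16 − 1·71 = -87, t = 23 − 1·(-102) = 125  (check: 352·(-87) + 245·125 = 1)
The row with r = 1 (the gcd) gives the Bezout coefficients s = -87, t = 125.
Result: 352 · (-87) + 245 · (125) = 1.

gcd(352, 245) = 1; s = -87, t = 125 (check: 352·(-87) + 245·125 = 1).


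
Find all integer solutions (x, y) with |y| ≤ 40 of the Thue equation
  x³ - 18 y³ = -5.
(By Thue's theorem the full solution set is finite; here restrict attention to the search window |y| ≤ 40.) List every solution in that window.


The equation is x³ - 18y³ = -5. For fixed y, x³ = 18·y³ − 5, so a solution requires the RHS to be a perfect cube.
Strategy: iterate y from -40 to 40, compute RHS = 18·y³ − 5, and check whether it is a (positive or negative) perfect cube.
Check small values of y:
  y = 0: RHS = -5 is not a perfect cube.
  y = 1: RHS = 13 is not a perfect cube.
  y = -1: RHS = -23 is not a perfect cube.
  y = 2: RHS = 139 is not a perfect cube.
  y = -2: RHS = -149 is not a perfect cube.
  y = 3: RHS = 481 is not a perfect cube.
  y = -3: RHS = -491 is not a perfect cube.
Continuing the search up to |y| = 40 finds no solutions either.
No (x, y) in the scanned range satisfies the equation.

No integer solutions with |y| ≤ 40.


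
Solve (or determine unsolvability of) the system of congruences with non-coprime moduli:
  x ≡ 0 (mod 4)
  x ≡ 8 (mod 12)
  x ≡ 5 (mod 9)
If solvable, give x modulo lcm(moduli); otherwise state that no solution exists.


Moduli 4, 12, 9 are not pairwise coprime, so CRT works modulo lcm(m_i) when all pairwise compatibility conditions hold.
Pairwise compatibility: gcd(m_i, m_j) must divide a_i - a_j for every pair.
Merge one congruence at a time:
  Start: x ≡ 0 (mod 4).
  Combine with x ≡ 8 (mod 12): gcd(4, 12) = 4; 8 - 0 = 8, which IS divisible by 4, so compatible.
    Write x = 0 + 4·t and substitute into x ≡ 8 (mod 12): 4·t ≡ 8 − 0 = 8 (mod 12).
    Divide the congruence (and modulus) by g = 4: 1·t ≡ 2 (mod 3).
    So t ≡ 2 (mod 3).
    Then x = 0 + 4·2 = 8, valid modulo lcm(4, 12) = 12: x ≡ 8 (mod 12).
  Combine with x ≡ 5 (mod 9): gcd(12, 9) = 3; 5 - 8 = -3, which IS divisible by 3, so compatible.
    Write x = 8 + 12·t and substitute into x ≡ 5 (mod 9): 12·t ≡ 5 − 8 = -3 (mod 9).
    Divide the congruence (and modulus) by g = 3: 4·t ≡ -1 (mod 3).
    Reduce coefficients mod 3: 1·t ≡ 2 (mod 3).
    So t ≡ 2 (mod 3).
    Then x = 8 + 12·2 = 32, valid modulo lcm(12, 9) = 36: x ≡ 32 (mod 36).
Verify: 32 mod 4 = 0, 32 mod 12 = 8, 32 mod 9 = 5.

x ≡ 32 (mod 36).


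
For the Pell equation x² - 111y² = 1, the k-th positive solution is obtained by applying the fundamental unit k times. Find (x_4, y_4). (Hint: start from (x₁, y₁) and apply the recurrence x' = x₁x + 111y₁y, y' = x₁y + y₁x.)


Step 1: Find the fundamental solution (x₁, y₁) of x² - 111y² = 1.
  Expand √111 as a continued fraction. a₀ = ⌊√111⌋ = 10; iterate m_{k+1} = d_k·a_k − m_k, d_{k+1} = (111 − m_{k+1}²)/d_k, a_{k+1} = ⌊(a₀ + m_{k+1})/d_{k+1}⌋ (starting m₀ = 0, d₀ = 1), with convergents p_k = a_k·p_{k-1} + p_{k-2}, q_k = a_k·q_{k-1} + q_{k-2} (p₋₁ = 1, q₋₁ = 0):
  k = 0: a₀ = 10; p₀/q₀ = 10/1; p₀² − 111·q₀² = 100 − 111 = -11.
  k = 1: m = 10, d = 11, a = ⌊(10 + 10)/11⌋ = 1; p/q = (1·10 + 1)/(1·1 + 0) = 11/1; p² − 111·q² = 121 − 111 = 10.
  k = 2: m = 1, d = 10, a = ⌊(10 + 1)/10⌋ = 1; p/q = (1·11 + 10)/(1·1 + 1) = 21/2; p² − 111·q² = 441 − 444 = -3.
  k = 3: m = 9, d = 3, a = ⌊(10 + 9)/3⌋ = 6; p/q = (6·21 + 11)/(6·2 + 1) = 137/13; p² − 111·q² = 18769 − 18759 = 10.
  k = 4: m = 9, d = 10, a = ⌊(10 + 9)/10⌋ = 1; p/q = (1·137 + 21)/(1·13 + 2) = 158/15; p² − 111·q² = 24964 − 24975 = -11.
  k = 5: m = 1, d = 11, a = ⌊(10 + 1)/11⌋ = 1; p/q = (1·158 + 137)/(1·15 + 13) = 295/28; p² − 111·q² = 87025 − 87024 = 1.
  The first convergent with p² − 111·q² = 1 gives the fundamental solution (x₁, y₁) = (295, 28).
Step 2: Apply the recurrence (x_{n+1}, y_{n+1}) = (x₁x_n + 111y₁y_n, x₁y_n + y₁x_n) repeatedly.
  From (x_1, y_1) = (295, 28): x_2 = 295·295 + 111·28·28 = 174049; y_2 = 295·28 + 28·295 = 16520.
  From (x_2, y_2) = (174049, 16520): x_3 = 295·174049 + 111·28·16520 = 102688615; y_3 = 295·16520 + 28·174049 = 9746772.
  From (x_3, y_3) = (102688615, 9746772): x_4 = 295·102688615 + 111·28·9746772 = 60586108801; y_4 = 295·9746772 + 28·102688615 = 5750578960.
Step 3: Verify x_4² - 111·y_4² = 3670676579646609657601 - 3670676579646609657600 = 1 (should be 1). ✓

(x_1, y_1) = (295, 28); (x_4, y_4) = (60586108801, 5750578960).


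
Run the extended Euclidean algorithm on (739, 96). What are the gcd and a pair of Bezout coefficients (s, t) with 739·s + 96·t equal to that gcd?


Euclidean algorithm on (739, 96) — divide until remainder is 0:
  739 = 7 · 96 + 67
  96 = 1 · 67 + 29
  67 = 2 · 29 + 9
  29 = 3 · 9 + 2
  9 = 4 · 2 + 1
  2 = 2 · 1 + 0
gcd(739, 96) = 1.
Track Bezout coefficients alongside the remainders: start with r₀ = 739 = a·1 + b·0 (s = 1, t = 0) and r₁ = 96 = a·0 + b·1 (s = 0, t = 1); each new remainder r_{k+1} = r_{k-1} − q_k·r_k inherits s_{k+1} = s_{k-1} − q_k·s_k, t_{k+1} = t_{k-1} − q_k·t_k, so r_k = a·s_k + b·t_k at every step:
  q = 7: r = 67, s = 1 − 7·0 = 1, t = 0 − 7·1 = -7  (check: 739·1 + 96·(-7) = 67)
  q = 1: r = 29, s = 0 − 1·1 = -1, t = 1 − 1·(-7) = 8  (check: 739·(-1) + 96·8 = 29)
  q = 2: r = 9, s = 1 − 2·(-1) = 3, t = -7 − 2·8 = -23  (check: 739·3 + 96·(-23) = 9)
  q = 3: r = 2, s = -1 − 3·3 = -10, t = 8 − 3·(-23) = 77  (check: 739·(-10) + 96·77 = 2)
  q = 4: r = 1, s = 3 − 4·(-10) = 43, t = -23 − 4·77 = -331  (check: 739·43 + 96·(-331) = 1)
The row with r = 1 (the gcd) gives the Bezout coefficients s = 43, t = -331.
Result: 739 · (43) + 96 · (-331) = 1.

gcd(739, 96) = 1; s = 43, t = -331 (check: 739·43 + 96·(-331) = 1).


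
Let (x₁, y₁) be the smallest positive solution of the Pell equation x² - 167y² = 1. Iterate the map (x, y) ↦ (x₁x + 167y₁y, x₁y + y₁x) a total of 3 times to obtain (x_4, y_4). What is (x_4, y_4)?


Step 1: Find the fundamental solution (x₁, y₁) of x² - 167y² = 1.
  Expand √167 as a continued fraction. a₀ = ⌊√167⌋ = 12; iterate m_{k+1} = d_k·a_k − m_k, d_{k+1} = (167 − m_{k+1}²)/d_k, a_{k+1} = ⌊(a₀ + m_{k+1})/d_{k+1}⌋ (starting m₀ = 0, d₀ = 1), with convergents p_k = a_k·p_{k-1} + p_{k-2}, q_k = a_k·q_{k-1} + q_{k-2} (p₋₁ = 1, q₋₁ = 0):
  k = 0: a₀ = 12; p₀/q₀ = 12/1; p₀² − 167·q₀² = 144 − 167 = -23.
  k = 1: m = 12, d = 23, a = ⌊(12 + 12)/23⌋ = 1; p/q = (1·12 + 1)/(1·1 + 0) = 13/1; p² − 167·q² = 169 − 167 = 2.
  k = 2: m = 11, d = 2, a = ⌊(12 + 11)/2⌋ = 11; p/q = (11·13 + 12)/(11·1 + 1) = 155/12; p² − 167·q² = 24025 − 24048 = -23.
  k = 3: m = 11, d = 23, a = ⌊(12 + 11)/23⌋ = 1; p/q = (1·155 + 13)/(1·12 + 1) = 168/13; p² − 167·q² = 28224 − 28223 = 1.
  The first convergent with p² − 167·q² = 1 gives the fundamental solution (x₁, y₁) = (168, 13).
Step 2: Apply the recurrence (x_{n+1}, y_{n+1}) = (x₁x_n + 167y₁y_n, x₁y_n + y₁x_n) repeatedly.
  From (x_1, y_1) = (168, 13): x_2 = 168·168 + 167·13·13 = 56447; y_2 = 168·13 + 13·168 = 4368.
  From (x_2, y_2) = (56447, 4368): x_3 = 168·56447 + 167·13·4368 = 18966024; y_3 = 168·4368 + 13·56447 = 1467635.
  From (x_3, y_3) = (18966024, 1467635): x_4 = 168·18966024 + 167·13·1467635 = 6372527617; y_4 = 168·1467635 + 13·18966024 = 493120992.
Step 3: Verify x_4² - 167·y_4² = 40609108229427698689 - 40609108229427698688 = 1 (should be 1). ✓

(x_1, y_1) = (168, 13); (x_4, y_4) = (6372527617, 493120992).


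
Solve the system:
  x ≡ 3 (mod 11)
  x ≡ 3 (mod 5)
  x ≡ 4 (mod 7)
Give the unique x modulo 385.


Moduli 11, 5, 7 are pairwise coprime; by CRT there is a unique solution modulo M = 11 · 5 · 7 = 385.
Solve pairwise, accumulating the modulus:
  Start with x ≡ 3 (mod 11).
  Combine with x ≡ 3 (mod 5): since gcd(11, 5) = 1, we get a unique residue mod 55.
    Write x = 3 + 11·t and substitute into x ≡ 3 (mod 5): 11·t ≡ 3 − 3 = 0 (mod 5).
    Reduce coefficients mod 5: 1·t ≡ 0 (mod 5).
    So t ≡ 0 (mod 5).
    Then x = 3 + 11·0 = 3, valid modulo lcm(11, 5) = 55: x ≡ 3 (mod 55).
  Combine with x ≡ 4 (mod 7): since gcd(55, 7) = 1, we get a unique residue mod 385.
    Write x = 3 + 55·t and substitute into x ≡ 4 (mod 7): 55·t ≡ 4 − 3 = 1 (mod 7).
    Reduce coefficients mod 7: 6·t ≡ 1 (mod 7).
    The inverse of 6 mod 7 is 6 (since 6·6 = 36 = 5·7 + 1), so t ≡ 6·1 = 6 ≡ 6 (mod 7).
    Then x = 3 + 55·6 = 333, valid modulo lcm(55, 7) = 385: x ≡ 333 (mod 385).
Verify: 333 mod 11 = 3 ✓, 333 mod 5 = 3 ✓, 333 mod 7 = 4 ✓.

x ≡ 333 (mod 385).


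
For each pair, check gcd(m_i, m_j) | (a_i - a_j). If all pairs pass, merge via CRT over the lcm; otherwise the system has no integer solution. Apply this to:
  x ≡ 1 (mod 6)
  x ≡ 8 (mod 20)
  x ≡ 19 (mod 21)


Moduli 6, 20, 21 are not pairwise coprime, so CRT works modulo lcm(m_i) when all pairwise compatibility conditions hold.
Pairwise compatibility: gcd(m_i, m_j) must divide a_i - a_j for every pair.
Merge one congruence at a time:
  Start: x ≡ 1 (mod 6).
  Combine with x ≡ 8 (mod 20): gcd(6, 20) = 2, and 8 - 1 = 7 is NOT divisible by 2.
    ⇒ system is inconsistent (no integer solution).

No solution (the system is inconsistent).


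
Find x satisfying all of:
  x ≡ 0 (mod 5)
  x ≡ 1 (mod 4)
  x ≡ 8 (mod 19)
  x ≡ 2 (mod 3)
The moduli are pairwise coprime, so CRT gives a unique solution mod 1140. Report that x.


Product of moduli M = 5 · 4 · 19 · 3 = 1140.
Merge one congruence at a time:
  Start: x ≡ 0 (mod 5).
  Combine with x ≡ 1 (mod 4); new modulus lcm = 20.
    Write x = 0 + 5·t and substitute into x ≡ 1 (mod 4): 5·t ≡ 1 − 0 = 1 (mod 4).
    Reduce coefficients mod 4: 1·t ≡ 1 (mod 4).
    So t ≡ 1 (mod 4).
    Then x = 0 + 5·1 = 5, valid modulo lcm(5, 4) = 20: x ≡ 5 (mod 20).
  Combine with x ≡ 8 (mod 19); new modulus lcm = 380.
    Write x = 5 + 20·t and substitute into x ≡ 8 (mod 19): 20·t ≡ 8 − 5 = 3 (mod 19).
    Reduce coefficients mod 19: 1·t ≡ 3 (mod 19).
    So t ≡ 3 (mod 19).
    Then x = 5 + 20·3 = 65, valid modulo lcm(20, 19) = 380: x ≡ 65 (mod 380).
  Combine with x ≡ 2 (mod 3); new modulus lcm = 1140.
    Write x = 65 + 380·t and substitute into x ≡ 2 (mod 3): 380·t ≡ 2 − 65 = -63 (mod 3).
    Reduce coefficients mod 3: 2·t ≡ 0 (mod 3).
    The inverse of 2 mod 3 is 2 (since 2·2 = 4 = 1·3 + 1), so t ≡ 2·0 = 0 ≡ 0 (mod 3).
    Then x = 65 + 380·0 = 65, valid modulo lcm(380, 3) = 1140: x ≡ 65 (mod 1140).
Verify against each original: 65 mod 5 = 0, 65 mod 4 = 1, 65 mod 19 = 8, 65 mod 3 = 2.

x ≡ 65 (mod 1140).


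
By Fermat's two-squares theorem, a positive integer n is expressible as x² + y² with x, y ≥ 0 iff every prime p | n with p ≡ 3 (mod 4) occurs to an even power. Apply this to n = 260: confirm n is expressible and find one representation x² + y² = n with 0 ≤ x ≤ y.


Step 1: Factor n = 260 = 2^2 · 5 · 13.
Step 2: Check the mod-4 condition on each prime factor: 2 = 2 (special); 5 ≡ 1 (mod 4), exponent 1; 13 ≡ 1 (mod 4), exponent 1.
All primes ≡ 3 (mod 4) appear to even exponent (or don't appear), so by the two-squares theorem n IS expressible as a sum of two squares.
Step 3: Build a representation. Group n = k² · m with k = 2 and m = 5 · 13 = 65 (a product of primes ≡ 1 (mod 4)); a representation of m scales to one of n via (k·x)² + (k·y)² = k²(x² + y²). Each prime p ≡ 1 (mod 4) is itself a sum of two squares; find a² by testing p − a² for a perfect square:
  5: 5 − 1² = 4 = 2² ⇒ 5 = 1² + 2².
  13: 13 − 1² = 12, 13 − 2² = 9 = 3² ⇒ 13 = 2² + 3².
  Combine using the Brahmagupta–Fibonacci identity (a² + b²)(c² + d²) = (ac − bd)² + (ad + bc)² = (ac + bd)² + (ad − bc)²:
  5 · 13 = 65: from (1² + 2²)(2² + 3²), take (1·2 − 2·3, 1·3 + 2·2) = (2 − 6, 3 + 4) = (-4, 7); dropping signs (only squares matter) gives (4, 7); check 4² + 7² = 16 + 49 = 65 ✓.
  Scale by k = 2: (2·4, 2·7) = (8, 14).
Step 4: Order so x ≤ y and verify: 8² + 14² = 64 + 196 = 260 = n. ✓

n = 260 = 8² + 14² (one valid representation with x ≤ y).


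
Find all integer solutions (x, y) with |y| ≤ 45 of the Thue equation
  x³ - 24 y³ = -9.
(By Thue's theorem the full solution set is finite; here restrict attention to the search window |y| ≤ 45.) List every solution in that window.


The equation is x³ - 24y³ = -9. For fixed y, x³ = 24·y³ − 9, so a solution requires the RHS to be a perfect cube.
Strategy: iterate y from -45 to 45, compute RHS = 24·y³ − 9, and check whether it is a (positive or negative) perfect cube.
Check small values of y:
  y = 0: RHS = -9 is not a perfect cube.
  y = 1: RHS = 15 is not a perfect cube.
  y = -1: RHS = -33 is not a perfect cube.
  y = 2: RHS = 183 is not a perfect cube.
  y = -2: RHS = -201 is not a perfect cube.
  y = 3: RHS = 639 is not a perfect cube.
  y = -3: RHS = -657 is not a perfect cube.
Continuing the search up to |y| = 45 finds no solutions either.
No (x, y) in the scanned range satisfies the equation.

No integer solutions with |y| ≤ 45.


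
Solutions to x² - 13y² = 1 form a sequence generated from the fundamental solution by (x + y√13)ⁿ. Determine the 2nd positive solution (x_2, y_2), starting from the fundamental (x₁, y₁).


Step 1: Find the fundamental solution (x₁, y₁) of x² - 13y² = 1.
  Expand √13 as a continued fraction. a₀ = ⌊√13⌋ = 3; iterate m_{k+1} = d_k·a_k − m_k, d_{k+1} = (13 − m_{k+1}²)/d_k, a_{k+1} = ⌊(a₀ + m_{k+1})/d_{k+1}⌋ (starting m₀ = 0, d₀ = 1), with convergents p_k = a_k·p_{k-1} + p_{k-2}, q_k = a_k·q_{k-1} + q_{k-2} (p₋₁ = 1, q₋₁ = 0):
  k = 0: a₀ = 3; p₀/q₀ = 3/1; p₀² − 13·q₀² = 9 − 13 = -4.
  k = 1: m = 3, d = 4, a = ⌊(3 + 3)/4⌋ = 1; p/q = (1·3 + 1)/(1·1 + 0) = 4/1; p² − 13·q² = 16 − 13 = 3.
  k = 2: m = 1, d = 3, a = ⌊(3 + 1)/3⌋ = 1; p/q = (1·4 + 3)/(1·1 + 1) = 7/2; p² − 13·q² = 49 − 52 = -3.
  k = 3: m = 2, d = 3, a = ⌊(3 + 2)/3⌋ = 1; p/q = (1·7 + 4)/(1·2 + 1) = 11/3; p² − 13·q² = 121 − 117 = 4.
  k = 4: m = 1, d = 4, a = ⌊(3 + 1)/4⌋ = 1; p/q = (1·11 + 7)/(1·3 + 2) = 18/5; p² − 13·q² = 324 − 325 = -1.
  k = 5: m = 3, d = 1, a = ⌊(3 + 3)/1⌋ = 6; p/q = (6·18 + 11)/(6·5 + 3) = 119/33; p² − 13·q² = 14161 − 14157 = 4.
  k = 6: m = 3, d = 4, a = ⌊(3 + 3)/4⌋ = 1; p/q = (1·119 + 18)/(1·33 + 5) = 137/38; p² − 13·q² = 18769 − 18772 = -3.
  k = 7: m = 1, d = 3, a = ⌊(3 + 1)/3⌋ = 1; p/q = (1·137 + 119)/(1·38 + 33) = 256/71; p² − 13·q² = 65536 − 65533 = 3.
  k = 8: m = 2, d = 3, a = ⌊(3 + 2)/3⌋ = 1; p/q = (1·256 + 137)/(1·71 + 38) = 393/109; p² − 13·q² = 154449 − 154453 = -4.
  k = 9: m = 1, d = 4, a = ⌊(3 + 1)/4⌋ = 1; p/q = (1·393 + 256)/(1·109 + 71) = 649/180; p² − 13·q² = 421201 − 421200 = 1.
  The first convergent with p² − 13·q² = 1 gives the fundamental solution (x₁, y₁) = (649, 180).
Step 2: Apply the recurrence (x_{n+1}, y_{n+1}) = (x₁x_n + 13y₁y_n, x₁y_n + y₁x_n) repeatedly.
  From (x_1, y_1) = (649, 180): x_2 = 649·649 + 13·180·180 = 842401; y_2 = 649·180 + 180·649 = 233640.
Step 3: Verify x_2² - 13·y_2² = 709639444801 - 709639444800 = 1 (should be 1). ✓

(x_1, y_1) = (649, 180); (x_2, y_2) = (842401, 233640).


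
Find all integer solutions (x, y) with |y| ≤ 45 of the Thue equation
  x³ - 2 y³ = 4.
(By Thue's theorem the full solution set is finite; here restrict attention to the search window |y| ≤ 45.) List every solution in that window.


The equation is x³ - 2y³ = 4. For fixed y, x³ = 2·y³ + 4, so a solution requires the RHS to be a perfect cube.
Strategy: iterate y from -45 to 45, compute RHS = 2·y³ + 4, and check whether it is a (positive or negative) perfect cube.
Check small values of y:
  y = 0: RHS = 4 is not a perfect cube.
  y = 1: RHS = 6 is not a perfect cube.
  y = -1: RHS = 2 is not a perfect cube.
  y = 2: RHS = 20 is not a perfect cube.
  y = -2: RHS = -12 is not a perfect cube.
  y = 3: RHS = 58 is not a perfect cube.
  y = -3: RHS = -50 is not a perfect cube.
Continuing the search up to |y| = 45 finds no solutions either.
No (x, y) in the scanned range satisfies the equation.

No integer solutions with |y| ≤ 45.


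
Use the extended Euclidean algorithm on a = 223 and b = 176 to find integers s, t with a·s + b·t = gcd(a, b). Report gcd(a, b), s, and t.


Euclidean algorithm on (223, 176) — divide until remainder is 0:
  223 = 1 · 176 + 47
  176 = 3 · 47 + 35
  47 = 1 · 35 + 12
  35 = 2 · 12 + 11
  12 = 1 · 11 + 1
  11 = 11 · 1 + 0
gcd(223, 176) = 1.
Track Bezout coefficients alongside the remainders: start with r₀ = 223 = a·1 + b·0 (s = 1, t = 0) and r₁ = 176 = a·0 + b·1 (s = 0, t = 1); each new remainder r_{k+1} = r_{k-1} − q_k·r_k inherits s_{k+1} = s_{k-1} − q_k·s_k, t_{k+1} = t_{k-1} − q_k·t_k, so r_k = a·s_k + b·t_k at every step:
  q = 1: r = 47, s = 1 − 1·0 = 1, t = 0 − 1·1 = -1  (check: 223·1 + 176·(-1) = 47)
  q = 3: r = 35, s = 0 − 3·1 = -3, t = 1 − 3·(-1) = 4  (check: 223·(-3) + 176·4 = 35)
  q = 1: r = 12, s = 1 − 1·(-3) = 4, t = -1 − 1·4 = -5  (check: 223·4 + 176·(-5) = 12)
  q = 2: r = 11, s = -3 − 2·4 = -11, t = 4 − 2·(-5) = 14  (check: 223·(-11) + 176·14 = 11)
  q = 1: r = 1, s = 4 − 1·(-11) = 15, t = -5 − 1·14 = -19  (check: 223·15 + 176·(-19) = 1)
The row with r = 1 (the gcd) gives the Bezout coefficients s = 15, t = -19.
Result: 223 · (15) + 176 · (-19) = 1.

gcd(223, 176) = 1; s = 15, t = -19 (check: 223·15 + 176·(-19) = 1).
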